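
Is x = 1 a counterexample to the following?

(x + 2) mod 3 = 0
Substitute x = 1 into the relation:
x = 1: LHS = (1 + 2) mod 3 = 3 mod 3 = 0; 0 = 0 — holds

The claim holds here, so x = 1 is not a counterexample. (A counterexample exists elsewhere, e.g. x = 0.)

Answer: No, x = 1 is not a counterexample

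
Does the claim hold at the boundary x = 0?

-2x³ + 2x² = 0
x = 0: LHS = -2·0³ + 2·0² = 0; 0 = 0 — holds

The relation is satisfied at x = 0.

Answer: Yes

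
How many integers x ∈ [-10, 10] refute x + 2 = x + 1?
Counterexamples in [-10, 10]: {-10, -9, -8, -7, -6, -5, -4, -3, -2, -1, 0, 1, 2, 3, 4, 5, 6, 7, 8, 9, 10}.

Counting them gives 21 values.

Answer: 21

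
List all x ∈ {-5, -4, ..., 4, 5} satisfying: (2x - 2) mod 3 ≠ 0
Holds for: {-4, -3, -1, 0, 2, 3, 5}
Fails for: {-5, -2, 1, 4}

Answer: {-4, -3, -1, 0, 2, 3, 5}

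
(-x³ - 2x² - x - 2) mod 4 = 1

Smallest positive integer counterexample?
Testing positive integers:
x = 1: LHS = (-1³ - 2·1² - 1 - 2) mod 4 = (-6) mod 4 = 2; 2 = 1 — FAILS  ← smallest positive counterexample

Answer: x = 1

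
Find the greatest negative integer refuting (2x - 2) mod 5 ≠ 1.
Testing negative integers from -1 downward:
x = -1: LHS = (2·(-1) - 2) mod 5 = (-4) mod 5 = 1; 1 ≠ 1 — FAILS  ← closest negative counterexample to 0

Answer: x = -1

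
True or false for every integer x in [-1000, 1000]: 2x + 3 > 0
The claim fails at x = -2:
x = -2: LHS = 2·(-2) + 3 = -1; -1 > 0 — FAILS

Because a single integer refutes it, the statement is false.

Answer: False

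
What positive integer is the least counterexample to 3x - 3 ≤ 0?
Testing positive integers:
x = 1: LHS = 3·1 - 3 = 0; 0 ≤ 0 — holds
x = 2: LHS = 3·2 - 3 = 3; 3 ≤ 0 — FAILS  ← smallest positive counterexample

Answer: x = 2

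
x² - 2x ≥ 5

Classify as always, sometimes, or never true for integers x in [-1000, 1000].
Holds at x = -2: LHS = (-2)² - 2·(-2) = 8; 8 ≥ 5 — holds
Fails at x = 0: LHS = 0² - 2·0 = 0; 0 ≥ 5 — FAILS
It is satisfied by some integers in the range but not all.

Answer: Sometimes true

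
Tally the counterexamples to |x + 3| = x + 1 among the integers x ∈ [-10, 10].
Counterexamples in [-10, 10]: {-10, -9, -8, -7, -6, -5, -4, -3, -2, -1, 0, 1, 2, 3, 4, 5, 6, 7, 8, 9, 10}.

Counting them gives 21 values.

Answer: 21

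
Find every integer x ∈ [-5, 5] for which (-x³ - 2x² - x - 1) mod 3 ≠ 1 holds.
Holds for: {-4, -3, -1, 0, 2, 3, 5}
Fails for: {-5, -2, 1, 4}

Answer: {-4, -3, -1, 0, 2, 3, 5}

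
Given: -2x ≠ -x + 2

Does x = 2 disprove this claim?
Substitute x = 2 into the relation:
x = 2: LHS = -2·2 = -4, RHS = -2 + 2 = 0; -4 ≠ 0 — holds

The claim holds here, so x = 2 is not a counterexample. (A counterexample exists elsewhere, e.g. x = -2.)

Answer: No, x = 2 is not a counterexample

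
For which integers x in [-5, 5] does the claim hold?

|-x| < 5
Holds for: {-4, -3, -2, -1, 0, 1, 2, 3, 4}
Fails for: {-5, 5}

Answer: {-4, -3, -2, -1, 0, 1, 2, 3, 4}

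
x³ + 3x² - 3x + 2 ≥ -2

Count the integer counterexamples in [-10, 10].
Counterexamples in [-10, 10]: {-10, -9, -8, -7, -6, -5}.

Counting them gives 6 values.

Answer: 6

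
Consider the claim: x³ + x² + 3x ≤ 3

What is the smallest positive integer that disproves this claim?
Testing positive integers:
x = 1: LHS = 1³ + 1² + 3·1 = 5; 5 ≤ 3 — FAILS  ← smallest positive counterexample

Answer: x = 1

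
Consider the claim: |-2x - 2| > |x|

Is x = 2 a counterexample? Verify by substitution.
Substitute x = 2 into the relation:
x = 2: LHS = |-2·2 - 2| = |-6| = 6, RHS = |2| = 2; 6 > 2 — holds

The claim holds here, so x = 2 is not a counterexample. (A counterexample exists elsewhere, e.g. x = -1.)

Answer: No, x = 2 is not a counterexample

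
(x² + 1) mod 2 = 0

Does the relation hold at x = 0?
x = 0: LHS = (0² + 1) mod 2 = 1 mod 2 = 1; 1 = 0 — FAILS

The relation fails at x = 0, so x = 0 is a counterexample.

Answer: No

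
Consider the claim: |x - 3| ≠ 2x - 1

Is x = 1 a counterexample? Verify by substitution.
Substitute x = 1 into the relation:
x = 1: LHS = |1 - 3| = |-2| = 2, RHS = 2·1 - 1 = 1; 2 ≠ 1 — holds

The relation holds at x = 1, so it is not a counterexample.

Answer: No, x = 1 is not a counterexample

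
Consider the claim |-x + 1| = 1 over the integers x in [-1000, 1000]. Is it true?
The claim fails at x = 1:
x = 1: LHS = |-1 + 1| = |0| = 0; 0 = 1 — FAILS

Because a single integer refutes it, the statement is false.

Answer: False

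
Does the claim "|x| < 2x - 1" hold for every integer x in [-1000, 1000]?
The claim fails at x = 0:
x = 0: LHS = |0| = 0, RHS = 2·0 - 1 = -1; 0 < -1 — FAILS

Because a single integer refutes it, the statement is false.

Answer: False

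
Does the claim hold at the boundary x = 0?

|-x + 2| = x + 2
x = 0: LHS = |-0 + 2| = |2| = 2, RHS = 0 + 2 = 2; 2 = 2 — holds

The relation is satisfied at x = 0.

Answer: Yes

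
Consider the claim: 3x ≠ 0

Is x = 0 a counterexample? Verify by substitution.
Substitute x = 0 into the relation:
x = 0: LHS = 3·0 = 0; 0 ≠ 0 — FAILS

Since the claim fails at x = 0, this value is a counterexample.

Answer: Yes, x = 0 is a counterexample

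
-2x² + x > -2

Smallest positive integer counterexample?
Testing positive integers:
x = 1: LHS = -2·1² + 1 = -1; -1 > -2 — holds
x = 2: LHS = -2·2² + 2 = -6; -6 > -2 — FAILS  ← smallest positive counterexample

Answer: x = 2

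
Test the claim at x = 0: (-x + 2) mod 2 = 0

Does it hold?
x = 0: LHS = (-0 + 2) mod 2 = 2 mod 2 = 0; 0 = 0 — holds

The relation is satisfied at x = 0.

Answer: Yes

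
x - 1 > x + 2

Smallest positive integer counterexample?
Testing positive integers:
x = 1: LHS = 1 - 1 = 0, RHS = 1 + 2 = 3; 0 > 3 — FAILS  ← smallest positive counterexample

Answer: x = 1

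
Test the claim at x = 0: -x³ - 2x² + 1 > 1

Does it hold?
x = 0: LHS = -0³ - 2·0² + 1 = 1; 1 > 1 — FAILS

The relation fails at x = 0, so x = 0 is a counterexample.

Answer: No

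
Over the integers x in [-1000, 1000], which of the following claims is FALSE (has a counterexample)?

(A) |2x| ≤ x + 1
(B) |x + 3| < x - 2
(A) x = -1: LHS = |2·(-1)| = |-2| = 2, RHS = (-1) + 1 = 0; 2 ≤ 0 — FAILS
(B) x = 0: LHS = |0 + 3| = |3| = 3, RHS = 0 - 2 = -2; 3 < -2 — FAILS

Answer: Both A and B are false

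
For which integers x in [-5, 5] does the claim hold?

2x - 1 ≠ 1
Holds for: {-5, -4, -3, -2, -1, 0, 2, 3, 4, 5}
Fails for: {1}

Answer: {-5, -4, -3, -2, -1, 0, 2, 3, 4, 5}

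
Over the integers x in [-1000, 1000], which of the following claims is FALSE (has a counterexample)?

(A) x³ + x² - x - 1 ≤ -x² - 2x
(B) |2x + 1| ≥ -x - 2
(A) x = 1: LHS = 1³ + 1² - 1 - 1 = 0, RHS = -1² - 2·1 = -3; 0 ≤ -3 — FAILS

(B) Over all integers in [-1000, 1000], LHS − RHS is smallest at x = -1, where it equals 2:
x = -1: LHS = |2·(-1) + 1| = |-1| = 1, RHS = -(-1) - 2 = -1; 1 ≥ -1 — holds
At the ends of the range:
x = -1000: LHS = |2·(-1000) + 1| = |-1999| = 1999, RHS = -(-1000) - 2 = 998; 1999 ≥ 998 — holds
x = 1000: LHS = |2·1000 + 1| = |2001| = 2001, RHS = -1000 - 2 = -1002; 2001 ≥ -1002 — holds
Hence LHS − RHS is never negative, i.e. LHS ≥ RHS throughout, so the relation holds for every integer in [-1000, 1000].

Only (A) has a counterexample.

Answer: A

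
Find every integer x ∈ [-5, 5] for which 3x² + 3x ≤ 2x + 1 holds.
Holds for: {0}
Fails for: {-5, -4, -3, -2, -1, 1, 2, 3, 4, 5}

Answer: {0}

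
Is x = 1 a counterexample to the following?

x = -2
Substitute x = 1 into the relation:
x = 1: 1 = -2 — FAILS

Since the claim fails at x = 1, this value is a counterexample.

Answer: Yes, x = 1 is a counterexample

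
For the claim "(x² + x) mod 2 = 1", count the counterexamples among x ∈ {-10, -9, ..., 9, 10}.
Counterexamples in [-10, 10]: {-10, -9, -8, -7, -6, -5, -4, -3, -2, -1, 0, 1, 2, 3, 4, 5, 6, 7, 8, 9, 10}.

Counting them gives 21 values.

Answer: 21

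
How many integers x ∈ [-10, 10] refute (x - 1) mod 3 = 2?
Counterexamples in [-10, 10]: {-10, -8, -7, -5, -4, -2, -1, 1, 2, 4, 5, 7, 8, 10}.

Counting them gives 14 values.

Answer: 14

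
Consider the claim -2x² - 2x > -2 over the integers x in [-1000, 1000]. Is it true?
The claim fails at x = 1:
x = 1: LHS = -2·1² - 2·1 = -4; -4 > -2 — FAILS

Because a single integer refutes it, the statement is false.

Answer: False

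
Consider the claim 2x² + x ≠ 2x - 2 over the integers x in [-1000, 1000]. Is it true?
Over all integers in [-1000, 1000], LHS − RHS is always positive; it is smallest at x = 0, where it equals 2:
x = 0: LHS = 2·0² + 0 = 0, RHS = 2·0 - 2 = -2; 0 ≠ -2 — holds
At the ends of the range:
x = -1000: LHS = 2·(-1000)² + (-1000) = 1999000, RHS = 2·(-1000) - 2 = -2002; 1999000 ≠ -2002 — holds
x = 1000: LHS = 2·1000² + 1000 = 2001000, RHS = 2·1000 - 2 = 1998; 2001000 ≠ 1998 — holds
Hence LHS − RHS is never 0, i.e. the two sides are never equal, so the relation holds for every integer in [-1000, 1000].

No counterexample exists.

Answer: True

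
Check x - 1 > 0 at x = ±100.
x = 100: LHS = 100 - 1 = 99; 99 > 0 — holds
x = -100: LHS = (-100) - 1 = -101; -101 > 0 — FAILS

Answer: Partially: holds for x = 100, fails for x = -100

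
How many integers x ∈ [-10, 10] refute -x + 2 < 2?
Counterexamples in [-10, 10]: {-10, -9, -8, -7, -6, -5, -4, -3, -2, -1, 0}.

Counting them gives 11 values.

Answer: 11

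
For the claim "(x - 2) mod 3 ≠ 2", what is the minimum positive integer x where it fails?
Testing positive integers:
x = 1: LHS = (1 - 2) mod 3 = (-1) mod 3 = 2; 2 ≠ 2 — FAILS  ← smallest positive counterexample

Answer: x = 1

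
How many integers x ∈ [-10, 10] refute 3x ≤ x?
Counterexamples in [-10, 10]: {1, 2, 3, 4, 5, 6, 7, 8, 9, 10}.

Counting them gives 10 values.

Answer: 10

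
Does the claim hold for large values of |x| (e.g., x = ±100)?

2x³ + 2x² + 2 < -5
x = 100: LHS = 2·100³ + 2·100² + 2 = 2020002; 2020002 < -5 — FAILS
x = -100: LHS = 2·(-100)³ + 2·(-100)² + 2 = -1979998; -1979998 < -5 — holds

Answer: Partially: fails for x = 100, holds for x = -100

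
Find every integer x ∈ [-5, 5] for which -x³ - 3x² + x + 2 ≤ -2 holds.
Holds for: {-2, 2, 3, 4, 5}
Fails for: {-5, -4, -3, -1, 0, 1}

Answer: {-2, 2, 3, 4, 5}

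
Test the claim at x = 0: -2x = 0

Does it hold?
x = 0: LHS = -2·0 = 0; 0 = 0 — holds

The relation is satisfied at x = 0.

Answer: Yes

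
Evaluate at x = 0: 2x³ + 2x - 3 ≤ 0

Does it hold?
x = 0: LHS = 2·0³ + 2·0 - 3 = -3; -3 ≤ 0 — holds

The relation is satisfied at x = 0.

Answer: Yes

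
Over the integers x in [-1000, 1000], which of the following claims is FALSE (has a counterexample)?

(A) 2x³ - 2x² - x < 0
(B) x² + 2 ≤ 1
(A) x = 0: LHS = 2·0³ - 2·0² - 0 = 0; 0 < 0 — FAILS
(B) x = 0: LHS = 0² + 2 = 2; 2 ≤ 1 — FAILS

Answer: Both A and B are false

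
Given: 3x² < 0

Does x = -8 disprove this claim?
Substitute x = -8 into the relation:
x = -8: LHS = 3·(-8)² = 192; 192 < 0 — FAILS

Since the claim fails at x = -8, this value is a counterexample.

Answer: Yes, x = -8 is a counterexample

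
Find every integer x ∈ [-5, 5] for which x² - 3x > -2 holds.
Holds for: {-5, -4, -3, -2, -1, 0, 3, 4, 5}
Fails for: {1, 2}

Answer: {-5, -4, -3, -2, -1, 0, 3, 4, 5}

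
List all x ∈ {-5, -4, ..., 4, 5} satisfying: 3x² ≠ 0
Holds for: {-5, -4, -3, -2, -1, 1, 2, 3, 4, 5}
Fails for: {0}

Answer: {-5, -4, -3, -2, -1, 1, 2, 3, 4, 5}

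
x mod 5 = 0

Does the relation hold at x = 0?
x = 0: LHS = 0 mod 5 = 0; 0 = 0 — holds

The relation is satisfied at x = 0.

Answer: Yes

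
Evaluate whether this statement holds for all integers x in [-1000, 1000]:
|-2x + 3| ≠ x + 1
The claim fails at x = 4:
x = 4: LHS = |-2·4 + 3| = |-5| = 5, RHS = 4 + 1 = 5; 5 ≠ 5 — FAILS

Because a single integer refutes it, the statement is false.

Answer: False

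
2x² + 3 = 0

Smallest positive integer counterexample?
Testing positive integers:
x = 1: LHS = 2·1² + 3 = 5; 5 = 0 — FAILS  ← smallest positive counterexample

Answer: x = 1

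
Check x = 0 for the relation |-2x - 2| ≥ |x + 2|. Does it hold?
x = 0: LHS = |-2·0 - 2| = |-2| = 2, RHS = |0 + 2| = |2| = 2; 2 ≥ 2 — holds

The relation is satisfied at x = 0.

Answer: Yes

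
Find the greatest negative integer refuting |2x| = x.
Testing negative integers from -1 downward:
x = -1: LHS = |2·(-1)| = |-2| = 2; 2 = -1 — FAILS  ← closest negative counterexample to 0

Answer: x = -1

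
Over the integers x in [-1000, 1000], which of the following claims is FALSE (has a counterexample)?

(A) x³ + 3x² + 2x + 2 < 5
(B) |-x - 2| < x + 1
(A) x = 1: LHS = 1³ + 3·1² + 2·1 + 2 = 8; 8 < 5 — FAILS
(B) x = 0: LHS = |-0 - 2| = |-2| = 2, RHS = 0 + 1 = 1; 2 < 1 — FAILS

Answer: Both A and B are false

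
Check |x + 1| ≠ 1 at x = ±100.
x = 100: LHS = |100 + 1| = |101| = 101; 101 ≠ 1 — holds
x = -100: LHS = |(-100) + 1| = |-99| = 99; 99 ≠ 1 — holds

Answer: Yes, holds for both x = 100 and x = -100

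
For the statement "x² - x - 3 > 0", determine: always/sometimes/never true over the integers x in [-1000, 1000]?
Holds at x = -2: LHS = (-2)² - (-2) - 3 = 3; 3 > 0 — holds
Fails at x = 0: LHS = 0² - 0 - 3 = -3; -3 > 0 — FAILS
It is satisfied by some integers in the range but not all.

Answer: Sometimes true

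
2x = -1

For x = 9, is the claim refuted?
Substitute x = 9 into the relation:
x = 9: LHS = 2·9 = 18; 18 = -1 — FAILS

Since the claim fails at x = 9, this value is a counterexample.

Answer: Yes, x = 9 is a counterexample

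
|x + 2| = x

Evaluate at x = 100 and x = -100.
x = 100: LHS = |100 + 2| = |102| = 102; 102 = 100 — FAILS
x = -100: LHS = |(-100) + 2| = |-98| = 98; 98 = -100 — FAILS

Answer: No, fails for both x = 100 and x = -100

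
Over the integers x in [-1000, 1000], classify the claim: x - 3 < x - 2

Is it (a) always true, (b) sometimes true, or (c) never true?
Over all integers in [-1000, 1000], LHS − RHS is largest at x = 0, where it equals -1:
x = 0: LHS = 0 - 3 = -3, RHS = 0 - 2 = -2; -3 < -2 — holds
At the ends of the range:
x = -1000: LHS = (-1000) - 3 = -1003, RHS = (-1000) - 2 = -1002; -1003 < -1002 — holds
x = 1000: LHS = 1000 - 3 = 997, RHS = 1000 - 2 = 998; 997 < 998 — holds
Hence LHS − RHS is never zero or positive, i.e. LHS < RHS throughout, so the relation holds for every integer in [-1000, 1000].

No counterexample exists.

Answer: Always true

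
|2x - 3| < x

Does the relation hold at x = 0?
x = 0: LHS = |2·0 - 3| = |-3| = 3; 3 < 0 — FAILS

The relation fails at x = 0, so x = 0 is a counterexample.

Answer: No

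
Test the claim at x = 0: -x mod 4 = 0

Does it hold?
x = 0: LHS = (-0) mod 4 = 0 mod 4 = 0; 0 = 0 — holds

The relation is satisfied at x = 0.

Answer: Yes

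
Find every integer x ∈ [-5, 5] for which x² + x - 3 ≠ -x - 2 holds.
Track d = LHS − RHS over the integers in [-5, 5]. Equality would need d = 0, but d changes sign only between consecutive integers, jumping over 0:
x = -3: LHS = (-3)² + (-3) - 3 = 3, RHS = -(-3) - 2 = 1; 3 ≠ 1 — holds  (d = 2)
x = -2: LHS = (-2)² + (-2) - 3 = -1, RHS = -(-2) - 2 = 0; -1 ≠ 0 — holds  (d = -1)
x = 0: LHS = 0² + 0 - 3 = -3, RHS = -0 - 2 = -2; -3 ≠ -2 — holds  (d = -1)
x = 1: LHS = 1² + 1 - 3 = -1, RHS = -1 - 2 = -3; -1 ≠ -3 — holds  (d = 2)
Away from these crossings d keeps a constant sign, and checking every integer in [-5, 5] confirms d ≠ 0 throughout. Hence the two sides are never equal, so the relation holds for every integer in [-5, 5].

Answer: All integers in [-5, 5]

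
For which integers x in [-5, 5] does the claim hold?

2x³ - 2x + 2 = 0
Track d = LHS − RHS over the integers in [-5, 5]. Equality would need d = 0, but d changes sign only between consecutive integers, jumping over 0:
x = -2: LHS = 2·(-2)³ - 2·(-2) + 2 = -10; -10 = 0 — FAILS  (d = -10)
x = -1: LHS = 2·(-1)³ - 2·(-1) + 2 = 2; 2 = 0 — FAILS  (d = 2)
Away from these crossings d keeps a constant sign, and checking every integer in [-5, 5] confirms d ≠ 0 throughout. Hence the two sides are never equal, so the claimed relation (=) fails for every integer in [-5, 5].

Answer: None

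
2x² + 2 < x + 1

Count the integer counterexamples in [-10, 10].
Counterexamples in [-10, 10]: {-10, -9, -8, -7, -6, -5, -4, -3, -2, -1, 0, 1, 2, 3, 4, 5, 6, 7, 8, 9, 10}.

Counting them gives 21 values.

Answer: 21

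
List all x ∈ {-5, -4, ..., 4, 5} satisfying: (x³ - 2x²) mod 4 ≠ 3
Holds for: {-5, -4, -2, -1, 0, 2, 3, 4}
Fails for: {-3, 1, 5}

Answer: {-5, -4, -2, -1, 0, 2, 3, 4}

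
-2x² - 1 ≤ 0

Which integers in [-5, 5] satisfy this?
Over all integers in [-5, 5], LHS − RHS is largest at x = 0, where it equals -1:
x = 0: LHS = -2·0² - 1 = -1; -1 ≤ 0 — holds
At the ends of the range:
x = -5: LHS = -2·(-5)² - 1 = -51; -51 ≤ 0 — holds
x = 5: LHS = -2·5² - 1 = -51; -51 ≤ 0 — holds
Hence LHS − RHS is never positive, i.e. LHS ≤ RHS throughout, so the relation holds for every integer in [-5, 5].

Answer: All integers in [-5, 5]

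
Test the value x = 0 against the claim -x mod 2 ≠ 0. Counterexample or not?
Substitute x = 0 into the relation:
x = 0: LHS = (-0) mod 2 = 0 mod 2 = 0; 0 ≠ 0 — FAILS

Since the claim fails at x = 0, this value is a counterexample.

Answer: Yes, x = 0 is a counterexample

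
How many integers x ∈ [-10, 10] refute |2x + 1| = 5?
Counterexamples in [-10, 10]: {-10, -9, -8, -7, -6, -5, -4, -2, -1, 0, 1, 3, 4, 5, 6, 7, 8, 9, 10}.

Counting them gives 19 values.

Answer: 19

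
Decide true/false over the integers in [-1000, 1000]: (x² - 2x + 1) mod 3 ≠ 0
The claim fails at x = 1:
x = 1: LHS = (1² - 2·1 + 1) mod 3 = 0 mod 3 = 0; 0 ≠ 0 — FAILS

Because a single integer refutes it, the statement is false.

Answer: False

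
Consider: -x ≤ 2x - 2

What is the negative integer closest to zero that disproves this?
Testing negative integers from -1 downward:
x = -1: LHS = -(-1) = 1, RHS = 2·(-1) - 2 = -4; 1 ≤ -4 — FAILS  ← closest negative counterexample to 0

Answer: x = -1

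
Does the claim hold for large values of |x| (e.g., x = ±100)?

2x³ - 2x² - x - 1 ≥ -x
x = 100: LHS = 2·100³ - 2·100² - 100 - 1 = 1979899; 1979899 ≥ -100 — holds
x = -100: LHS = 2·(-100)³ - 2·(-100)² - (-100) - 1 = -2019901, RHS = -(-100) = 100; -2019901 ≥ 100 — FAILS

Answer: Partially: holds for x = 100, fails for x = -100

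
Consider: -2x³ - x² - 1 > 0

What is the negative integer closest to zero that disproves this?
Testing negative integers from -1 downward:
x = -1: LHS = -2·(-1)³ - (-1)² - 1 = 0; 0 > 0 — FAILS  ← closest negative counterexample to 0

Answer: x = -1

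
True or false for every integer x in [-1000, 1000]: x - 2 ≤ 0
The claim fails at x = 3:
x = 3: LHS = 3 - 2 = 1; 1 ≤ 0 — FAILS

Because a single integer refutes it, the statement is false.

Answer: False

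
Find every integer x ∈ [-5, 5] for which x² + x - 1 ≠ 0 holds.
Track d = LHS − RHS over the integers in [-5, 5]. Equality would need d = 0, but d changes sign only between consecutive integers, jumping over 0:
x = -2: LHS = (-2)² + (-2) - 1 = 1; 1 ≠ 0 — holds  (d = 1)
x = -1: LHS = (-1)² + (-1) - 1 = -1; -1 ≠ 0 — holds  (d = -1)
x = 0: LHS = 0² + 0 - 1 = -1; -1 ≠ 0 — holds  (d = -1)
x = 1: LHS = 1² + 1 - 1 = 1; 1 ≠ 0 — holds  (d = 1)
Away from these crossings d keeps a constant sign, and checking every integer in [-5, 5] confirms d ≠ 0 throughout. Hence the two sides are never equal, so the relation holds for every integer in [-5, 5].

Answer: All integers in [-5, 5]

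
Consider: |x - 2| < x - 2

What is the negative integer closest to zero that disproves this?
Testing negative integers from -1 downward:
x = -1: LHS = |(-1) - 2| = |-3| = 3, RHS = (-1) - 2 = -3; 3 < -3 — FAILS  ← closest negative counterexample to 0

Answer: x = -1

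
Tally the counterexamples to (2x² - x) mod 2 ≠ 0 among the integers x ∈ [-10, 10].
Counterexamples in [-10, 10]: {-10, -8, -6, -4, -2, 0, 2, 4, 6, 8, 10}.

Counting them gives 11 values.

Answer: 11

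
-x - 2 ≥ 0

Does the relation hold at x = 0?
x = 0: LHS = -0 - 2 = -2; -2 ≥ 0 — FAILS

The relation fails at x = 0, so x = 0 is a counterexample.

Answer: No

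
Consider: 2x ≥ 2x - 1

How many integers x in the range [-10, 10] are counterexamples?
Over all integers in [-10, 10], LHS − RHS is smallest at x = 0, where it equals 1:
x = 0: LHS = 2·0 = 0, RHS = 2·0 - 1 = -1; 0 ≥ -1 — holds
At the ends of the range:
x = -10: LHS = 2·(-10) = -20, RHS = 2·(-10) - 1 = -21; -20 ≥ -21 — holds
x = 10: LHS = 2·10 = 20, RHS = 2·10 - 1 = 19; 20 ≥ 19 — holds
Hence LHS − RHS is never negative, i.e. LHS ≥ RHS throughout, so the relation holds for every integer in [-10, 10].

No counterexample appears in that range.

Answer: 0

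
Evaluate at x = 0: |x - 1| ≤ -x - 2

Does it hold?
x = 0: LHS = |0 - 1| = |-1| = 1, RHS = -0 - 2 = -2; 1 ≤ -2 — FAILS

The relation fails at x = 0, so x = 0 is a counterexample.

Answer: No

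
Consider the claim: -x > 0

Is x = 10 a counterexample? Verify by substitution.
Substitute x = 10 into the relation:
x = 10: -10 > 0 — FAILS

Since the claim fails at x = 10, this value is a counterexample.

Answer: Yes, x = 10 is a counterexample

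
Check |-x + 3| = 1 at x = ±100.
x = 100: LHS = |-100 + 3| = |-97| = 97; 97 = 1 — FAILS
x = -100: LHS = |-(-100) + 3| = |103| = 103; 103 = 1 — FAILS

Answer: No, fails for both x = 100 and x = -100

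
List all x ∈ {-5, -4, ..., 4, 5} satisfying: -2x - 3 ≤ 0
Holds for: {-1, 0, 1, 2, 3, 4, 5}
Fails for: {-5, -4, -3, -2}

Answer: {-1, 0, 1, 2, 3, 4, 5}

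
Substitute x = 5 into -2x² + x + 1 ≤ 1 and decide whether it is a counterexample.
Substitute x = 5 into the relation:
x = 5: LHS = -2·5² + 5 + 1 = -44; -44 ≤ 1 — holds

The relation holds at x = 5, so it is not a counterexample.

Answer: No, x = 5 is not a counterexample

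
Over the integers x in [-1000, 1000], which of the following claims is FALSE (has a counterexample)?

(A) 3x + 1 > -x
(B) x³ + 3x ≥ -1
(A) x = -1: LHS = 3·(-1) + 1 = -2, RHS = -(-1) = 1; -2 > 1 — FAILS
(B) x = -1: LHS = (-1)³ + 3·(-1) = -4; -4 ≥ -1 — FAILS

Answer: Both A and B are false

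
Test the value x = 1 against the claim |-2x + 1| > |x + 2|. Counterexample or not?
Substitute x = 1 into the relation:
x = 1: LHS = |-2·1 + 1| = |-1| = 1, RHS = |1 + 2| = |3| = 3; 1 > 3 — FAILS

Since the claim fails at x = 1, this value is a counterexample.

Answer: Yes, x = 1 is a counterexample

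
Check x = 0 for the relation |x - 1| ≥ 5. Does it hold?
x = 0: LHS = |0 - 1| = |-1| = 1; 1 ≥ 5 — FAILS

The relation fails at x = 0, so x = 0 is a counterexample.

Answer: No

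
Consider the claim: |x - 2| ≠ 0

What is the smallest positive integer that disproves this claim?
Testing positive integers:
x = 1: LHS = |1 - 2| = |-1| = 1; 1 ≠ 0 — holds
x = 2: LHS = |2 - 2| = |0| = 0; 0 ≠ 0 — FAILS  ← smallest positive counterexample

Answer: x = 2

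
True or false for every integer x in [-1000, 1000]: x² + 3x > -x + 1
The claim fails at x = 0:
x = 0: LHS = 0² + 3·0 = 0, RHS = -0 + 1 = 1; 0 > 1 — FAILS

Because a single integer refutes it, the statement is false.

Answer: False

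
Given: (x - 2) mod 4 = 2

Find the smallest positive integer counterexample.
Testing positive integers:
x = 1: LHS = (1 - 2) mod 4 = (-1) mod 4 = 3; 3 = 2 — FAILS  ← smallest positive counterexample

Answer: x = 1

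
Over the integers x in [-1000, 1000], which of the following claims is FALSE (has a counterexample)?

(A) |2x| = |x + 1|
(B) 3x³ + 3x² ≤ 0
(A) x = 0: LHS = |2·0| = |0| = 0, RHS = |0 + 1| = |1| = 1; 0 = 1 — FAILS
(B) x = 1: LHS = 3·1³ + 3·1² = 6; 6 ≤ 0 — FAILS

Answer: Both A and B are false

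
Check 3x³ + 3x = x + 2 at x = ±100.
x = 100: LHS = 3·100³ + 3·100 = 3000300, RHS = 100 + 2 = 102; 3000300 = 102 — FAILS
x = -100: LHS = 3·(-100)³ + 3·(-100) = -3000300, RHS = (-100) + 2 = -98; -3000300 = -98 — FAILS

Answer: No, fails for both x = 100 and x = -100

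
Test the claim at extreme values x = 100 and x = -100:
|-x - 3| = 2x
x = 100: LHS = |-100 - 3| = |-103| = 103, RHS = 2·100 = 200; 103 = 200 — FAILS
x = -100: LHS = |-(-100) - 3| = |97| = 97, RHS = 2·(-100) = -200; 97 = -200 — FAILS

Answer: No, fails for both x = 100 and x = -100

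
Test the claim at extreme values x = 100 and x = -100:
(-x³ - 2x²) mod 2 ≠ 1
x = 100: LHS = (-100³ - 2·100²) mod 2 = (-1020000) mod 2 = 0; 0 ≠ 1 — holds
x = -100: LHS = (-(-100)³ - 2·(-100)²) mod 2 = 980000 mod 2 = 0; 0 ≠ 1 — holds

Answer: Yes, holds for both x = 100 and x = -100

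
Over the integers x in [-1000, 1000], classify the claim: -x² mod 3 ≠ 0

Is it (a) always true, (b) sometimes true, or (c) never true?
Holds at x = 1: LHS = (-1²) mod 3 = (-1) mod 3 = 2; 2 ≠ 0 — holds
Fails at x = 0: LHS = (-0²) mod 3 = 0 mod 3 = 0; 0 ≠ 0 — FAILS
It is satisfied by some integers in the range but not all.

Answer: Sometimes true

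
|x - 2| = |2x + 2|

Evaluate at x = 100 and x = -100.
x = 100: LHS = |100 - 2| = |98| = 98, RHS = |2·100 + 2| = |202| = 202; 98 = 202 — FAILS
x = -100: LHS = |(-100) - 2| = |-102| = 102, RHS = |2·(-100) + 2| = |-198| = 198; 102 = 198 — FAILS

Answer: No, fails for both x = 100 and x = -100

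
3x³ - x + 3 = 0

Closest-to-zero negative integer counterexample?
Testing negative integers from -1 downward:
x = -1: LHS = 3·(-1)³ - (-1) + 3 = 1; 1 = 0 — FAILS  ← closest negative counterexample to 0

Answer: x = -1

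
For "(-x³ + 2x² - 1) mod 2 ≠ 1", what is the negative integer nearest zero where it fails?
Testing negative integers from -1 downward:
x = -1: LHS = (-(-1)³ + 2·(-1)² - 1) mod 2 = 2 mod 2 = 0; 0 ≠ 1 — holds
x = -2: LHS = (-(-2)³ + 2·(-2)² - 1) mod 2 = 15 mod 2 = 1; 1 ≠ 1 — FAILS  ← closest negative counterexample to 0

Answer: x = -2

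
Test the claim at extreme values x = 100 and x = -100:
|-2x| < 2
x = 100: LHS = |-2·100| = |-200| = 200; 200 < 2 — FAILS
x = -100: LHS = |-2·(-100)| = |200| = 200; 200 < 2 — FAILS

Answer: No, fails for both x = 100 and x = -100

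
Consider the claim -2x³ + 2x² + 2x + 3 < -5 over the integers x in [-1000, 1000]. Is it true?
The claim fails at x = 0:
x = 0: LHS = -2·0³ + 2·0² + 2·0 + 3 = 3; 3 < -5 — FAILS

Because a single integer refutes it, the statement is false.

Answer: False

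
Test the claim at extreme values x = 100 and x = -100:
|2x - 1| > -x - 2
x = 100: LHS = |2·100 - 1| = |199| = 199, RHS = -100 - 2 = -102; 199 > -102 — holds
x = -100: LHS = |2·(-100) - 1| = |-201| = 201, RHS = -(-100) - 2 = 98; 201 > 98 — holds

Answer: Yes, holds for both x = 100 and x = -100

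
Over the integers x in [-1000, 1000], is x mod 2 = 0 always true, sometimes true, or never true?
Holds at x = 0: LHS = 0 mod 2 = 0; 0 = 0 — holds
Fails at x = 1: LHS = 1 mod 2 = 1; 1 = 0 — FAILS
It is satisfied by some integers in the range but not all.

Answer: Sometimes true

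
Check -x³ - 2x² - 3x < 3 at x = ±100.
x = 100: LHS = -100³ - 2·100² - 3·100 = -1020300; -1020300 < 3 — holds
x = -100: LHS = -(-100)³ - 2·(-100)² - 3·(-100) = 980300; 980300 < 3 — FAILS

Answer: Partially: holds for x = 100, fails for x = -100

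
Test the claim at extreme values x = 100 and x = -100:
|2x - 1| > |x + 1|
x = 100: LHS = |2·100 - 1| = |199| = 199, RHS = |100 + 1| = |101| = 101; 199 > 101 — holds
x = -100: LHS = |2·(-100) - 1| = |-201| = 201, RHS = |(-100) + 1| = |-99| = 99; 201 > 99 — holds

Answer: Yes, holds for both x = 100 and x = -100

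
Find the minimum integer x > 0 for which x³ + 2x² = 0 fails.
Testing positive integers:
x = 1: LHS = 1³ + 2·1² = 3; 3 = 0 — FAILS  ← smallest positive counterexample

Answer: x = 1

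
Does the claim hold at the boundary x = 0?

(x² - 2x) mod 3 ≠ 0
x = 0: LHS = (0² - 2·0) mod 3 = 0 mod 3 = 0; 0 ≠ 0 — FAILS

The relation fails at x = 0, so x = 0 is a counterexample.

Answer: No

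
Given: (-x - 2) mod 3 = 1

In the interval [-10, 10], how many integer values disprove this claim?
Counterexamples in [-10, 10]: {-10, -8, -7, -5, -4, -2, -1, 1, 2, 4, 5, 7, 8, 10}.

Counting them gives 14 values.

Answer: 14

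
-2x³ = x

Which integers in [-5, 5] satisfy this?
Holds for: {0}
Fails for: {-5, -4, -3, -2, -1, 1, 2, 3, 4, 5}

Answer: {0}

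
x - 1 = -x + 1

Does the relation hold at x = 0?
x = 0: LHS = 0 - 1 = -1, RHS = -0 + 1 = 1; -1 = 1 — FAILS

The relation fails at x = 0, so x = 0 is a counterexample.

Answer: No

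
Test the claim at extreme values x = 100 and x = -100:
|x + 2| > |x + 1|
x = 100: LHS = |100 + 2| = |102| = 102, RHS = |100 + 1| = |101| = 101; 102 > 101 — holds
x = -100: LHS = |(-100) + 2| = |-98| = 98, RHS = |(-100) + 1| = |-99| = 99; 98 > 99 — FAILS

Answer: Partially: holds for x = 100, fails for x = -100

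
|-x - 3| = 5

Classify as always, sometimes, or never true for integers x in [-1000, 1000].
Holds at x = 2: LHS = |-2 - 3| = |-5| = 5; 5 = 5 — holds
Fails at x = 0: LHS = |-0 - 3| = |-3| = 3; 3 = 5 — FAILS
It is satisfied by some integers in the range but not all.

Answer: Sometimes true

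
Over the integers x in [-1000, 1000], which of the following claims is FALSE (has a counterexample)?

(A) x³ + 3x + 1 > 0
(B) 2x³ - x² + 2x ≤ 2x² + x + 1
(A) x = -1: LHS = (-1)³ + 3·(-1) + 1 = -3; -3 > 0 — FAILS
(B) x = 2: LHS = 2·2³ - 2² + 2·2 = 16, RHS = 2·2² + 2 + 1 = 11; 16 ≤ 11 — FAILS

Answer: Both A and B are false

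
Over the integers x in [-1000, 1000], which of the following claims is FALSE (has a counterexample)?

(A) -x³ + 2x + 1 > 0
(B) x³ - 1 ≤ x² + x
(A) x = -1: LHS = -(-1)³ + 2·(-1) + 1 = 0; 0 > 0 — FAILS
(B) x = 2: LHS = 2³ - 1 = 7, RHS = 2² + 2 = 6; 7 ≤ 6 — FAILS

Answer: Both A and B are false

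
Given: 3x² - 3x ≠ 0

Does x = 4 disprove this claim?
Substitute x = 4 into the relation:
x = 4: LHS = 3·4² - 3·4 = 36; 36 ≠ 0 — holds

The claim holds here, so x = 4 is not a counterexample. (A counterexample exists elsewhere, e.g. x = 0.)

Answer: No, x = 4 is not a counterexample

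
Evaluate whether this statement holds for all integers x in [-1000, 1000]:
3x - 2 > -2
The claim fails at x = 0:
x = 0: LHS = 3·0 - 2 = -2; -2 > -2 — FAILS

Because a single integer refutes it, the statement is false.

Answer: False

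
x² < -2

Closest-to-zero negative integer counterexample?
Testing negative integers from -1 downward:
x = -1: LHS = (-1)² = 1; 1 < -2 — FAILS  ← closest negative counterexample to 0

Answer: x = -1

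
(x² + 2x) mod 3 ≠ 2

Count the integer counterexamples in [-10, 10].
Counterexamples in [-10, 10]: {-10, -7, -4, -1, 2, 5, 8}.

Counting them gives 7 values.

Answer: 7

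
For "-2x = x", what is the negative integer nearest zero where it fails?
Testing negative integers from -1 downward:
x = -1: LHS = -2·(-1) = 2; 2 = -1 — FAILS  ← closest negative counterexample to 0

Answer: x = -1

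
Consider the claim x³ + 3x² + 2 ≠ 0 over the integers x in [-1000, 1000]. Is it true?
Track d = LHS − RHS over the integers in [-1000, 1000]. Equality would need d = 0, but d changes sign only between consecutive integers, jumping over 0:
x = -4: LHS = (-4)³ + 3·(-4)² + 2 = -14; -14 ≠ 0 — holds  (d = -14)
x = -3: LHS = (-3)³ + 3·(-3)² + 2 = 2; 2 ≠ 0 — holds  (d = 2)
Away from these crossings d keeps a constant sign, and checking every integer in [-1000, 1000] confirms d ≠ 0 throughout. Hence the two sides are never equal, so the relation holds for every integer in [-1000, 1000].

No counterexample exists.

Answer: True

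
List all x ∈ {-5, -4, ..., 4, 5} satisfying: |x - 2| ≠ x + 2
Holds for: {-5, -4, -3, -2, -1, 1, 2, 3, 4, 5}
Fails for: {0}

Answer: {-5, -4, -3, -2, -1, 1, 2, 3, 4, 5}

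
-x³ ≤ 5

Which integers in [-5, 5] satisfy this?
Holds for: {-1, 0, 1, 2, 3, 4, 5}
Fails for: {-5, -4, -3, -2}

Answer: {-1, 0, 1, 2, 3, 4, 5}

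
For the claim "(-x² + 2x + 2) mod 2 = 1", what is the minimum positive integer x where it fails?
Testing positive integers:
x = 1: LHS = (-1² + 2·1 + 2) mod 2 = 3 mod 2 = 1; 1 = 1 — holds
x = 2: LHS = (-2² + 2·2 + 2) mod 2 = 2 mod 2 = 0; 0 = 1 — FAILS  ← smallest positive counterexample

Answer: x = 2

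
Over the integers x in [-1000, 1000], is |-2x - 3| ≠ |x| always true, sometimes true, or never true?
Holds at x = 0: LHS = |-2·0 - 3| = |-3| = 3, RHS = |0| = 0; 3 ≠ 0 — holds
Fails at x = -1: LHS = |-2·(-1) - 3| = |-1| = 1, RHS = |-1| = 1; 1 ≠ 1 — FAILS
It is satisfied by some integers in the range but not all.

Answer: Sometimes true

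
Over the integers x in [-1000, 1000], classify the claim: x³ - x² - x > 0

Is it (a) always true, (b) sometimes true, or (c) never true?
Holds at x = 2: LHS = 2³ - 2² - 2 = 2; 2 > 0 — holds
Fails at x = 0: LHS = 0³ - 0² - 0 = 0; 0 > 0 — FAILS
It is satisfied by some integers in the range but not all.

Answer: Sometimes true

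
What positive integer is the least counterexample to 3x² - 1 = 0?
Testing positive integers:
x = 1: LHS = 3·1² - 1 = 2; 2 = 0 — FAILS  ← smallest positive counterexample

Answer: x = 1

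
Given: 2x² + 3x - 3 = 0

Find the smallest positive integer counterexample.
Testing positive integers:
x = 1: LHS = 2·1² + 3·1 - 3 = 2; 2 = 0 — FAILS  ← smallest positive counterexample

Answer: x = 1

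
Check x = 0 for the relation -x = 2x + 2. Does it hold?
x = 0: LHS = -0 = 0, RHS = 2·0 + 2 = 2; 0 = 2 — FAILS

The relation fails at x = 0, so x = 0 is a counterexample.

Answer: No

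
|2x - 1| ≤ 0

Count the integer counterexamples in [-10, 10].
Counterexamples in [-10, 10]: {-10, -9, -8, -7, -6, -5, -4, -3, -2, -1, 0, 1, 2, 3, 4, 5, 6, 7, 8, 9, 10}.

Counting them gives 21 values.

Answer: 21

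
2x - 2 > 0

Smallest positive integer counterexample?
Testing positive integers:
x = 1: LHS = 2·1 - 2 = 0; 0 > 0 — FAILS  ← smallest positive counterexample

Answer: x = 1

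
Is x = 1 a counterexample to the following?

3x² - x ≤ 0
Substitute x = 1 into the relation:
x = 1: LHS = 3·1² - 1 = 2; 2 ≤ 0 — FAILS

Since the claim fails at x = 1, this value is a counterexample.

Answer: Yes, x = 1 is a counterexample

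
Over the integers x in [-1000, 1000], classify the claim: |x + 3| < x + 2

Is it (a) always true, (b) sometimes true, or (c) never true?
Over all integers in [-1000, 1000], LHS − RHS is smallest at x = 0, where it equals 1:
x = 0: LHS = |0 + 3| = |3| = 3, RHS = 0 + 2 = 2; 3 < 2 — FAILS
At the ends of the range:
x = -1000: LHS = |(-1000) + 3| = |-997| = 997, RHS = (-1000) + 2 = -998; 997 < -998 — FAILS
x = 1000: LHS = |1000 + 3| = |1003| = 1003, RHS = 1000 + 2 = 1002; 1003 < 1002 — FAILS
Hence LHS − RHS is never negative, i.e. LHS ≥ RHS throughout, so the claimed relation (<) fails for every integer in [-1000, 1000].

No integer in the range satisfies it.

Answer: Never true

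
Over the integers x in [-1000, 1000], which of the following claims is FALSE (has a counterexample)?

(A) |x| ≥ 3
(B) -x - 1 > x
(A) x = 0: LHS = |0| = 0; 0 ≥ 3 — FAILS
(B) x = 0: LHS = -0 - 1 = -1; -1 > 0 — FAILS

Answer: Both A and B are false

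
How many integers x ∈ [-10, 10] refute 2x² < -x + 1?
Counterexamples in [-10, 10]: {-10, -9, -8, -7, -6, -5, -4, -3, -2, -1, 1, 2, 3, 4, 5, 6, 7, 8, 9, 10}.

Counting them gives 20 values.

Answer: 20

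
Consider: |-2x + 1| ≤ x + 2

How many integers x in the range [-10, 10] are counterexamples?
Counterexamples in [-10, 10]: {-10, -9, -8, -7, -6, -5, -4, -3, -2, -1, 4, 5, 6, 7, 8, 9, 10}.

Counting them gives 17 values.

Answer: 17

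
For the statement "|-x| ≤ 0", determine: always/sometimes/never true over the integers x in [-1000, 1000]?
Holds at x = 0: LHS = |-0| = |0| = 0; 0 ≤ 0 — holds
Fails at x = 1: LHS = |-1| = 1; 1 ≤ 0 — FAILS
It is satisfied by some integers in the range but not all.

Answer: Sometimes true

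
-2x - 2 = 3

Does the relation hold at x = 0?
x = 0: LHS = -2·0 - 2 = -2; -2 = 3 — FAILS

The relation fails at x = 0, so x = 0 is a counterexample.

Answer: No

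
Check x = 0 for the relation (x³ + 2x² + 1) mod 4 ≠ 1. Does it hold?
x = 0: LHS = (0³ + 2·0² + 1) mod 4 = 1 mod 4 = 1; 1 ≠ 1 — FAILS

The relation fails at x = 0, so x = 0 is a counterexample.

Answer: No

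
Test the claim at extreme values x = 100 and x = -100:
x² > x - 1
x = 100: LHS = 100² = 10000, RHS = 100 - 1 = 99; 10000 > 99 — holds
x = -100: LHS = (-100)² = 10000, RHS = (-100) - 1 = -101; 10000 > -101 — holds

Answer: Yes, holds for both x = 100 and x = -100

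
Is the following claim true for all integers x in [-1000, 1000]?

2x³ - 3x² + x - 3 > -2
The claim fails at x = 0:
x = 0: LHS = 2·0³ - 3·0² + 0 - 3 = -3; -3 > -2 — FAILS

Because a single integer refutes it, the statement is false.

Answer: False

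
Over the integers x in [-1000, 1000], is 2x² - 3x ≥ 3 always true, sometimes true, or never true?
Holds at x = -1: LHS = 2·(-1)² - 3·(-1) = 5; 5 ≥ 3 — holds
Fails at x = 0: LHS = 2·0² - 3·0 = 0; 0 ≥ 3 — FAILS
It is satisfied by some integers in the range but not all.

Answer: Sometimes true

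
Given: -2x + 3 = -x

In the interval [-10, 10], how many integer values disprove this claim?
Counterexamples in [-10, 10]: {-10, -9, -8, -7, -6, -5, -4, -3, -2, -1, 0, 1, 2, 4, 5, 6, 7, 8, 9, 10}.

Counting them gives 20 values.

Answer: 20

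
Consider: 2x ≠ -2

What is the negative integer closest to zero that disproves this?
Testing negative integers from -1 downward:
x = -1: LHS = 2·(-1) = -2; -2 ≠ -2 — FAILS  ← closest negative counterexample to 0

Answer: x = -1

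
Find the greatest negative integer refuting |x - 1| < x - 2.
Testing negative integers from -1 downward:
x = -1: LHS = |(-1) - 1| = |-2| = 2, RHS = (-1) - 2 = -3; 2 < -3 — FAILS  ← closest negative counterexample to 0

Answer: x = -1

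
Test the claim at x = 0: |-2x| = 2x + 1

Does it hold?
x = 0: LHS = |-2·0| = |0| = 0, RHS = 2·0 + 1 = 1; 0 = 1 — FAILS

The relation fails at x = 0, so x = 0 is a counterexample.

Answer: No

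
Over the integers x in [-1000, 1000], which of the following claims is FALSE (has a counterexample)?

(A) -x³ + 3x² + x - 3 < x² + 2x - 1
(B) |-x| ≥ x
(A) x = -1: LHS = -(-1)³ + 3·(-1)² + (-1) - 3 = 0, RHS = (-1)² + 2·(-1) - 1 = -2; 0 < -2 — FAILS

(B) Over all integers in [-1000, 1000], LHS − RHS is smallest at x = 0, where it equals 0:
x = 0: LHS = |-0| = |0| = 0; 0 ≥ 0 — holds
At the ends of the range:
x = -1000: LHS = |-(-1000)| = |1000| = 1000; 1000 ≥ -1000 — holds
x = 1000: LHS = |-1000| = 1000; 1000 ≥ 1000 — holds
Hence LHS − RHS is never negative, i.e. LHS ≥ RHS throughout, so the relation holds for every integer in [-1000, 1000].

Only (A) has a counterexample.

Answer: A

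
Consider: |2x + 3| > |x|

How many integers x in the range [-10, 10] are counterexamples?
Counterexamples in [-10, 10]: {-3, -2, -1}.

Counting them gives 3 values.

Answer: 3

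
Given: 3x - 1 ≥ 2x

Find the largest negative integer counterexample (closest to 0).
Testing negative integers from -1 downward:
x = -1: LHS = 3·(-1) - 1 = -4, RHS = 2·(-1) = -2; -4 ≥ -2 — FAILS  ← closest negative counterexample to 0

Answer: x = -1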